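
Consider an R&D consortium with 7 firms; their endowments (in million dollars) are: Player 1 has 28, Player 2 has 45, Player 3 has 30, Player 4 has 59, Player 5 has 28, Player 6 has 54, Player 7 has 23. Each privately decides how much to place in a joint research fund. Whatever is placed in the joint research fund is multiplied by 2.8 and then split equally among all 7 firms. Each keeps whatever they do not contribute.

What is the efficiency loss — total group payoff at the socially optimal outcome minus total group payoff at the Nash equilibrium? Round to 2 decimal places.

The private return per contributed unit is 2.8/7 = 0.4000 < 1 for every player regardless of endowment, so the Nash equilibrium is zero contribution and the group total is Σ E_j = 28 + 45 + 30 + 59 + 28 + 54 + 23 = 267.
Each contributed unit returns 2.800 to the group, so the social optimum is full contribution by everyone: group total = 2.800 × 267 = 747.60.
Efficiency loss = (2.800 − 1) × 267 = 480.60.

480.60 million dollars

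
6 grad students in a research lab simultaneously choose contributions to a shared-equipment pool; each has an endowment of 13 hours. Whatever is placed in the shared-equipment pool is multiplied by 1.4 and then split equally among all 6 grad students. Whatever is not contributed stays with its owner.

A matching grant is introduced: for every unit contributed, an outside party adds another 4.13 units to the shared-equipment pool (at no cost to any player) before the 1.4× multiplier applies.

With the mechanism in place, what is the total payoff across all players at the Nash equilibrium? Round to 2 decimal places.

With the mechanism, a contributed unit returns 1.4 × 5.13 / 6 = 1.1970 per unit of net cost to the contributor — now above 1 — so contributing fully is weakly dominant for every player.
At the Nash equilibrium everyone contributes 13. Group total payoff = 1.4 × 5.13 × 78 = 560.20.

560.20 hours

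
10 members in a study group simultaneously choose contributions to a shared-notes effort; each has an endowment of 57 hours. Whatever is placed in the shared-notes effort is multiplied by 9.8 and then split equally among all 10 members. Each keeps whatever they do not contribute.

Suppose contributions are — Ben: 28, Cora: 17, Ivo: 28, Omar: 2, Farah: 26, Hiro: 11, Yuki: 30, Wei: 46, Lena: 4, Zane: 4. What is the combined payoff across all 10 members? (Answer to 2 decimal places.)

2294.80 hours

Total contributed: 28 + 17 + 28 + 2 + 26 + 11 + 30 + 46 + 4 + 4 = 196; total kept: 10 × 57 − 196 = 374.
The shared-notes effort pays out 9.8 × 196 = 1920.80 in aggregate.
Group total = 374 + 1920.80 = 2294.80.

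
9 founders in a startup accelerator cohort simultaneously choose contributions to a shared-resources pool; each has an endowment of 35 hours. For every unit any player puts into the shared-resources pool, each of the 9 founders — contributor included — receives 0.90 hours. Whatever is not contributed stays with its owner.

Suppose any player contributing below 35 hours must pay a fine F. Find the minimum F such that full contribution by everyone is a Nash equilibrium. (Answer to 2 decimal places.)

3.50 hours

Given the others contribute fully, the best deviation is to contribute 0 (any partial contribution still incurs the fine and gives up units whose private return 0.90 is below 1).
Deviating from 35 to 0 saves 35 hours but forfeits the deviator's share of the drop in the shared-resources pool: 0.90 × 35 = 31.50.
So the deviation gain is 35 − 31.50 = 3.50, and the fine must be at least 3.50 hours to wipe it out.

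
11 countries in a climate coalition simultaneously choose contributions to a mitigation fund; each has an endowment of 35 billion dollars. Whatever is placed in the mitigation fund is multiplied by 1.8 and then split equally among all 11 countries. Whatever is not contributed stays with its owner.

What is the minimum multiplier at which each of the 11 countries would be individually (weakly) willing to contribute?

A contributed unit returns (multiplier)/11 to its contributor.
This reaches 1 exactly when the multiplier is 11.

11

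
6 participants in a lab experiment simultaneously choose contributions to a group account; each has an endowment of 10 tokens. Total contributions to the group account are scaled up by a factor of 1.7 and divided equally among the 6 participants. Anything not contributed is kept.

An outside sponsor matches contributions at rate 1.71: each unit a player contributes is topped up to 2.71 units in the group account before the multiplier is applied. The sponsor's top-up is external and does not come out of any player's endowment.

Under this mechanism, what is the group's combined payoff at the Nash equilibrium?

60.00 tokens

With the mechanism, a contributed unit returns 1.7 × 2.71 / 6 = 0.7678 per unit of net cost — still below 1 — so contributing 0 remains dominant for every player.
Everyone keeps their endowment and the group total is 6 × 10 = 60.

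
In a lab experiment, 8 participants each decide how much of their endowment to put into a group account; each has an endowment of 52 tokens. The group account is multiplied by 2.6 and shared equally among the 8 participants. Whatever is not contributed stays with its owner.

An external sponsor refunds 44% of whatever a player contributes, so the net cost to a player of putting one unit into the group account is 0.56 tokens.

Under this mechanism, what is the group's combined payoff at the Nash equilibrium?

With the mechanism, a contributed unit returns (2.6/8) / 0.56 = 0.5804 per unit of net cost — still below 1 — so contributing 0 remains dominant for every player.
At the Nash equilibrium no one contributes; group total payoff = 8 × 52 = 416.

416.00 tokens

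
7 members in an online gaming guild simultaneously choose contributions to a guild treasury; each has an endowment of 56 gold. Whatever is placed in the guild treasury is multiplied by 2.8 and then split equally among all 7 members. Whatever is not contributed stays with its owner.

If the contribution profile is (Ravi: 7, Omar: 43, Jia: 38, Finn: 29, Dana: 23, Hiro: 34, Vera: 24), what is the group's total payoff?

Total contributed: 7 + 43 + 38 + 29 + 23 + 34 + 24 = 198; total kept: 7 × 56 − 198 = 194.
The guild treasury pays out 2.8 × 198 = 554.40 in aggregate.
Group total = 194 + 554.40 = 748.40.

748.40 gold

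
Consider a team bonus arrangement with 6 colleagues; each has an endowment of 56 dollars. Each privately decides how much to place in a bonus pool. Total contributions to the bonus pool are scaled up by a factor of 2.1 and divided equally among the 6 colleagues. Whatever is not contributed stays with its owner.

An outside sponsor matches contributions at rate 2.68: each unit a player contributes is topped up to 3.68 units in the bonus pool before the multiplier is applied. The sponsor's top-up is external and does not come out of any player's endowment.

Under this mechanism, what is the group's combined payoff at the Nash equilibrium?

2596.61 dollars

With the mechanism, a contributed unit returns 2.1 × 3.68 / 6 = 1.2880 per unit of net cost to the contributor — now above 1 — so contributing fully is weakly dominant for every player.
At the Nash equilibrium everyone contributes 56. Group total payoff = 2.1 × 3.68 × 336 = 2596.61.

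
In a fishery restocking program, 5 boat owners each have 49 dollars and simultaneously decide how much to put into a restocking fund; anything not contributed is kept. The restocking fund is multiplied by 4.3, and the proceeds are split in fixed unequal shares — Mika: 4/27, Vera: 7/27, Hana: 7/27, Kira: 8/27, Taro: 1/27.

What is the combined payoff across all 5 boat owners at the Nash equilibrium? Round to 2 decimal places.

730.10 dollars

For player j, contributing a unit is worthwhile iff 4.3 × (j's share) ≥ 1, i.e. iff j's share is at least 0.2326.
Vera, Hana and Kira clear that bar, contributing 49 each; the remaining 2 contribute 0. Total contributed: 147.
The restocking fund pays out 4.3 × 147 = 632.10 in total (split across the unequal shares, but the aggregate is all that matters for the group sum).
The 2 free-riders keep 49 each, adding 98. Group total = 98 + 632.10 = 730.10.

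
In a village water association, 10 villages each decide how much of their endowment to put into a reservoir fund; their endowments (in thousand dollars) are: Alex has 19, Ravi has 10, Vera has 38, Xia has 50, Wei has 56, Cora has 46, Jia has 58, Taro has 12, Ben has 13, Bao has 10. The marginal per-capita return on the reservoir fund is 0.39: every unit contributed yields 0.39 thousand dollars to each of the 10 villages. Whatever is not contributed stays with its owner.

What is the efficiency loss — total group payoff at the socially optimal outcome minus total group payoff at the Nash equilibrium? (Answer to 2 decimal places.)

The private return per contributed unit is 0.39 < 1 for everyone, so the Nash equilibrium is zero contribution and the group total is Σ E_j = 19 + 10 + 38 + 50 + 56 + 46 + 58 + 12 + 13 + 10 = 312.
Each contributed unit returns 3.900 to the group, so the social optimum is full contribution by everyone: group total = 3.900 × 312 = 1216.80.
Efficiency loss = (3.900 − 1) × 312 = 904.80.

904.80 thousand dollars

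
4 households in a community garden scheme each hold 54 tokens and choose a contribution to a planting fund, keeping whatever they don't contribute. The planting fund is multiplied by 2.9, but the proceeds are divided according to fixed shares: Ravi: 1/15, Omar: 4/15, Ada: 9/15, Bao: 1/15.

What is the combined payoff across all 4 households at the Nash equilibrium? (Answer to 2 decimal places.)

Each unit j contributes comes back to j as 2.9 × (j's share), so j prefers to contribute only if that share exceeds 1/2.9 = 0.3448; otherwise keeping the unit dominates.
The only share above 0.3448 is Ada's 9/15, contributing 54; the remaining 3 contribute 0. Total contributed: 54.
The planting fund pays out 2.9 × 54 = 156.60 in total (split across the unequal shares, but the aggregate is all that matters for the group sum).
The 3 free-riders keep 54 each, adding 162. Group total = 162 + 156.60 = 318.60.

318.60 tokens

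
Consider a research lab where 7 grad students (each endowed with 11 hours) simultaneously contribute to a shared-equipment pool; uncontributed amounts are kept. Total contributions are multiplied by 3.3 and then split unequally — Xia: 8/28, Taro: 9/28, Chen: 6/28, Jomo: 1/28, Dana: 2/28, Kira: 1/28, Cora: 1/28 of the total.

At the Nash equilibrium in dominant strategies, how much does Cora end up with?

12.30 hours

Player j's private return per contributed unit is 3.3 × (j's share). Contributing is weakly dominant for j when that share is at least 1/3.3 = 0.3030, and contributing 0 is dominant otherwise.
Only Taro (9/28) clears that bar, contributing 11; the remaining 6 contribute 0. Total contributed: 11.
Cora keeps 11 and receives 3.3 × 11 × 1/28 = 1.30 from the shared-equipment pool, for a payoff of 12.30.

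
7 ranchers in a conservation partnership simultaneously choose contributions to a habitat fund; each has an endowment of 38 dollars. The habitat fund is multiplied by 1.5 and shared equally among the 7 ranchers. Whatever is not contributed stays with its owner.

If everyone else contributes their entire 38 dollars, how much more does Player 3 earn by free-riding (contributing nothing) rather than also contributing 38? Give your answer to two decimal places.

29.86 dollars

Switching from a contribution of 38 to 0 lets Player 3 keep an extra 38 dollars, but lowers the habitat fund by 38, which costs Player 3 their own share of that drop: 1.5/7 × 38 = 8.14.
Net gain = 38 − 8.14 = 29.86. The private return per contributed unit (0.2143) is below 1, so free-riding is indeed the best response regardless of what the others do.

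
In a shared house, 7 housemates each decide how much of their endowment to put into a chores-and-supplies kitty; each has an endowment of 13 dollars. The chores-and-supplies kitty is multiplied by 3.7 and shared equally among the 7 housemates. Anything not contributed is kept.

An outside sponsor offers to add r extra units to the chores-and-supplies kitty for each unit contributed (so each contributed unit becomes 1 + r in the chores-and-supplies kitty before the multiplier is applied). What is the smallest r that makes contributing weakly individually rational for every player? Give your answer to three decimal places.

With matching at rate r, one contributed unit becomes (1 + r) in the chores-and-supplies kitty and returns 3.7 × (1 + r) / 7 to the contributor.
Setting this equal to 1: 1 + r = 7/3.7 = 1.8919.
So the minimum matching rate is r = 1.8919 − 1 = 0.892.

0.892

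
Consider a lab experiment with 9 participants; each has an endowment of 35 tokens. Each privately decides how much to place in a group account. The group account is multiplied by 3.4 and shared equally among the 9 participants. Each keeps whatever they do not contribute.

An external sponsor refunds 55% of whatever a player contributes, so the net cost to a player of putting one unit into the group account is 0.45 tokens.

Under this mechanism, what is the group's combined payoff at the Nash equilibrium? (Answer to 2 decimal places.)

315.00 tokens

The effective private return is (3.4/9) / 0.45 = 0.8395, which is still under 1, so the mechanism doesn't change anyone's dominant strategy: zero contribution.
Everyone keeps their endowment and the group total is 9 × 35 = 315.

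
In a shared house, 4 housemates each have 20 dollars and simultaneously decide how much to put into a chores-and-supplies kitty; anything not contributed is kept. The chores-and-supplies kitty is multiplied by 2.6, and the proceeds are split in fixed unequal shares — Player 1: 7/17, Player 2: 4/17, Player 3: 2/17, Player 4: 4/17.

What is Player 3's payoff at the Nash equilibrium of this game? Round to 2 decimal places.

Each unit j contributes comes back to j as 2.6 × (j's share), so j prefers to contribute only if that share exceeds 1/2.6 = 0.3846; otherwise keeping the unit dominates.
The only share above 0.3846 is Player 1's 7/17, contributing 20; the remaining 3 contribute 0. Total contributed: 20.
Player 3 keeps 20 and receives 2.6 × 20 × 2/17 = 6.12 from the chores-and-supplies kitty, for a payoff of 26.12.

26.12 dollars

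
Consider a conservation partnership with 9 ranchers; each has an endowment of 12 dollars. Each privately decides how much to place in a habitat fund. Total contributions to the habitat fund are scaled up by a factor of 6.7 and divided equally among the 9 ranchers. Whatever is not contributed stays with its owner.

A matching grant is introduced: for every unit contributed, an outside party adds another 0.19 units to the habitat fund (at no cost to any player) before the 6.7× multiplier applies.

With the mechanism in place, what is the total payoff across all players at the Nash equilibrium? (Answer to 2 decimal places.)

The effective private return is 6.7 × 1.19 / 9 = 0.8859, which is still under 1, so the mechanism doesn't change anyone's dominant strategy: zero contribution.
Everyone keeps their endowment and the group total is 9 × 12 = 108.

108.00 dollars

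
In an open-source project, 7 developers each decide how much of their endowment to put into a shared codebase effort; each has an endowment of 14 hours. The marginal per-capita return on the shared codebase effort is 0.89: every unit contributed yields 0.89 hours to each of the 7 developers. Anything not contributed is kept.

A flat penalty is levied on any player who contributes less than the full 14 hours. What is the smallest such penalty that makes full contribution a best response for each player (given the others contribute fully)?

1.54 hours

Given the others contribute fully, the best deviation is to contribute 0 (any partial contribution still incurs the fine and gives up units whose private return 0.89 is below 1).
Deviating from 14 to 0 saves 14 hours but forfeits the deviator's share of the drop in the shared codebase effort: 0.89 × 14 = 12.46.
So the deviation gain is 14 − 12.46 = 1.54, and the fine must be at least 1.54 hours to wipe it out.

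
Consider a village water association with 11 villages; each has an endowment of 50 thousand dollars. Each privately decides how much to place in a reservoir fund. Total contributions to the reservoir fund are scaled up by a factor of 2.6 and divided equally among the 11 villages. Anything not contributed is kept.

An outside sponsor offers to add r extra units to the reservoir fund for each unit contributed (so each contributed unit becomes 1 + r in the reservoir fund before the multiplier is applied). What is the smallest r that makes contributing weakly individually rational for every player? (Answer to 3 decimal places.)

With matching at rate r, one contributed unit becomes (1 + r) in the reservoir fund and returns 2.6 × (1 + r) / 11 to the contributor.
Setting this equal to 1: 1 + r = 11/2.6 = 4.2308.
So the minimum matching rate is r = 4.2308 − 1 = 3.231.

3.231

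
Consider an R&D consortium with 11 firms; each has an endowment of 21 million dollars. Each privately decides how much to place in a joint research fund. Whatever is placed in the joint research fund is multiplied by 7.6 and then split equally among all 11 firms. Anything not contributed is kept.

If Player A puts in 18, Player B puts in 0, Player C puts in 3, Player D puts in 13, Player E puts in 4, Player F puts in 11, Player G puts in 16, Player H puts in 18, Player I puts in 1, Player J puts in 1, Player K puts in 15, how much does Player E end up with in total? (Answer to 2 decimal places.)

86.09 million dollars

Total contributed: 18 + 0 + 3 + 13 + 4 + 11 + 16 + 18 + 1 + 1 + 15 = 100.
Each receives 7.6 × 100 / 11 = 69.09 from the joint research fund.
Player E keeps 21 − 4 = 17, so Player E's payoff is 17 + 69.09 = 86.09.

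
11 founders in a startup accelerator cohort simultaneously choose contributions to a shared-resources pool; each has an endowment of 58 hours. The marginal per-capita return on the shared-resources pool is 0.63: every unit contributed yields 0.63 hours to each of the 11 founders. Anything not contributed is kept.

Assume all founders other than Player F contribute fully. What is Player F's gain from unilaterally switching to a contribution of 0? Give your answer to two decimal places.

Switching from a contribution of 58 to 0 lets Player F keep an extra 58 hours, but lowers the shared-resources pool by 58, which costs Player F their own share of that drop: 0.63 × 58 = 36.54.
Net gain = 58 − 36.54 = 21.46. The private return per contributed unit (0.63) is below 1, so free-riding is indeed the best response regardless of what the others do.

21.46 hours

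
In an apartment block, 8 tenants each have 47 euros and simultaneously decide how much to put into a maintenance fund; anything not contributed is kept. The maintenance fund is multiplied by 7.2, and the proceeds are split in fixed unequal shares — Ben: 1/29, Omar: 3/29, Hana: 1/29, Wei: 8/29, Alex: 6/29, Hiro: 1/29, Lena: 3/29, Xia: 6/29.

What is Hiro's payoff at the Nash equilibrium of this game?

82.01 euros

Each unit j contributes comes back to j as 7.2 × (j's share), so j prefers to contribute only if that share exceeds 1/7.2 = 0.1389; otherwise keeping the unit dominates.
Wei, Alex and Xia clear that bar, contributing 47 each; the remaining 5 contribute 0. Total contributed: 141.
Hiro keeps 47 and receives 7.2 × 141 × 1/29 = 35.01 from the maintenance fund, for a payoff of 82.01.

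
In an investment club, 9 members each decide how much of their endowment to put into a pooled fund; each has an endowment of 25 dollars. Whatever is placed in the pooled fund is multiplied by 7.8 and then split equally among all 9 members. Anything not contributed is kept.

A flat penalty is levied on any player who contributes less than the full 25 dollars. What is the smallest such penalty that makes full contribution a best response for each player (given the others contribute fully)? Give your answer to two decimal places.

Given the others contribute fully, the best deviation is to contribute 0 (any partial contribution still incurs the fine and gives up units whose private return 0.8667 is below 1).
Deviating from 25 to 0 saves 25 dollars but forfeits the deviator's share of the drop in the pooled fund: 7.8/9 × 25 = 21.67.
So the deviation gain is 25 − 21.67 = 3.33, and the fine must be at least 3.33 dollars to wipe it out.

3.33 dollars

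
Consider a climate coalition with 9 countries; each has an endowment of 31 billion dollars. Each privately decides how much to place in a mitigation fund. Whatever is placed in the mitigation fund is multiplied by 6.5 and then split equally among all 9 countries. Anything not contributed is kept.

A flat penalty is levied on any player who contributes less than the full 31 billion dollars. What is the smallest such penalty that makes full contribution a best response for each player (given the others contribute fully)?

Given the others contribute fully, the best deviation is to contribute 0 (any partial contribution still incurs the fine and gives up units whose private return 0.7222 is below 1).
Deviating from 31 to 0 saves 31 billion dollars but forfeits the deviator's share of the drop in the mitigation fund: 6.5/9 × 31 = 22.39.
So the deviation gain is 31 − 22.39 = 8.61, and the fine must be at least 8.61 billion dollars to wipe it out.

8.61 billion dollars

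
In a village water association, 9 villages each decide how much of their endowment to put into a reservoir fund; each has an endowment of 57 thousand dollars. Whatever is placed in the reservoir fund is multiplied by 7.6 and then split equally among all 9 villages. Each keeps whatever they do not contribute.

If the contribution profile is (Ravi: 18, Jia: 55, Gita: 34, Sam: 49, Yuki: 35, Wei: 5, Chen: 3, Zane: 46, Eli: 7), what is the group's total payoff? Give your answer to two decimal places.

Total contributed: 18 + 55 + 34 + 49 + 35 + 5 + 3 + 46 + 7 = 252; total kept: 9 × 57 − 252 = 261.
The reservoir fund pays out 7.6 × 252 = 1915.20 in aggregate.
Group total = 261 + 1915.20 = 2176.20.

2176.20 thousand dollars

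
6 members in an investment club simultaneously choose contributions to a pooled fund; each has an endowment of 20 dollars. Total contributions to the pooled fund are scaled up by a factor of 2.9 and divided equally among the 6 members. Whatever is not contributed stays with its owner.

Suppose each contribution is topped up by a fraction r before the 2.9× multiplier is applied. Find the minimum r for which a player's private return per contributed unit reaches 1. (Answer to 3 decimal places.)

1.069

With matching at rate r, one contributed unit becomes (1 + r) in the pooled fund and returns 2.9 × (1 + r) / 6 to the contributor.
Setting this equal to 1: 1 + r = 6/2.9 = 2.0690.
So the minimum matching rate is r = 2.0690 − 1 = 1.069.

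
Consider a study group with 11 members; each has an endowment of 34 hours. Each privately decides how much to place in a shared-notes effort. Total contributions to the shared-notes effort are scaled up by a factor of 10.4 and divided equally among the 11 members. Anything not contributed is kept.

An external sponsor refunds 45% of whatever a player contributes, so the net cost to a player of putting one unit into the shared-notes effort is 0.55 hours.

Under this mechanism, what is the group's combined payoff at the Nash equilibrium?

With the mechanism, a contributed unit returns (10.4/11) / 0.55 = 1.7190 per unit of net cost to the contributor — now above 1 — so contributing fully is weakly dominant for every player.
At the Nash equilibrium everyone contributes 34. Group total payoff = 11 × (34 × 0.45 + 10.4 × 34) = 4057.90.

4057.90 hours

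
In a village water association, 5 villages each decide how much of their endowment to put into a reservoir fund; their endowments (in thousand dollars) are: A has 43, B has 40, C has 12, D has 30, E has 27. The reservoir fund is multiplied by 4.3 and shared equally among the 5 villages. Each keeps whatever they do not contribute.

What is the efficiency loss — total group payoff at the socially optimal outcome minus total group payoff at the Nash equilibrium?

The private return per contributed unit is 4.3/5 = 0.8600 < 1 for every player regardless of endowment, so the Nash equilibrium is zero contribution and the group total is Σ E_j = 43 + 40 + 12 + 30 + 27 = 152.
Each contributed unit returns 4.300 to the group, so the social optimum is full contribution by everyone: group total = 4.300 × 152 = 653.60.
Efficiency loss = (4.300 − 1) × 152 = 501.60.

501.60 thousand dollars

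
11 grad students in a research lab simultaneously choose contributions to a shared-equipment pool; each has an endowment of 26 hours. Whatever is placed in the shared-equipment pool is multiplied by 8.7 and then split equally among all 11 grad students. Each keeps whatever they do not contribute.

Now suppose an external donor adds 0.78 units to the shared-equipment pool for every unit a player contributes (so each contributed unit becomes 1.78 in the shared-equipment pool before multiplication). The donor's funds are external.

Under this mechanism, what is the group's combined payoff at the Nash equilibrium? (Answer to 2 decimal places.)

4429.00 hours

With the mechanism, a contributed unit returns 8.7 × 1.78 / 11 = 1.4078 per unit of net cost to the contributor — now above 1 — so contributing fully is weakly dominant for every player.
So the Nash equilibrium is full contribution by all 11; the group earns 8.7 × 1.78 × 286 = 4429.00.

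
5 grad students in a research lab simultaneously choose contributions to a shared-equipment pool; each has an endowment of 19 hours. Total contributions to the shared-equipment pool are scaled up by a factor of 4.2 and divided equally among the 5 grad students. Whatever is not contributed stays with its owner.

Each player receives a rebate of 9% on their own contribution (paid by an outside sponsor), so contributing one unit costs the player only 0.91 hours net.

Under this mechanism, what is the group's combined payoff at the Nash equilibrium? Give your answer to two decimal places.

95.00 hours

With the mechanism, a contributed unit returns (4.2/5) / 0.91 = 0.9231 per unit of net cost — still below 1 — so contributing 0 remains dominant for every player.
At the Nash equilibrium no one contributes; group total payoff = 5 × 19 = 95.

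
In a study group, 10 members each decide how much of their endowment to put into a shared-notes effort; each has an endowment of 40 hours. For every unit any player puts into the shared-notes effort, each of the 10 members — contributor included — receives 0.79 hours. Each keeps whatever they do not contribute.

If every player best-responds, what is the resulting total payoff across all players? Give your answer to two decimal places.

The private return per contributed unit is 0.79 < 1, so contributing 0 is dominant for every player. At the Nash equilibrium everyone keeps their 40, and the group total is 10 × 40 = 400.

400.00 hours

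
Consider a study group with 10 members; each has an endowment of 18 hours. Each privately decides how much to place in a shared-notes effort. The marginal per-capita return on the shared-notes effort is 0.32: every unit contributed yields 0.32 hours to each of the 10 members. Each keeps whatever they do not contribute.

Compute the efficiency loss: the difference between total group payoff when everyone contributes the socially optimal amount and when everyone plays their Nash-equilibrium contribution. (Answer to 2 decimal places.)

The private return per contributed unit is 0.32 < 1, so contributing 0 is dominant for every player. At the Nash equilibrium everyone keeps their 18, and the group total is 10 × 18 = 180.
Each contributed unit returns 3.200 to the group as a whole (0.32 to each of 10 players), which exceeds 1, so the social optimum is full contribution: group total = 3.200 × 180 = 576.00.
Efficiency loss = 576.00 − 180 = 396.00.

396.00 hours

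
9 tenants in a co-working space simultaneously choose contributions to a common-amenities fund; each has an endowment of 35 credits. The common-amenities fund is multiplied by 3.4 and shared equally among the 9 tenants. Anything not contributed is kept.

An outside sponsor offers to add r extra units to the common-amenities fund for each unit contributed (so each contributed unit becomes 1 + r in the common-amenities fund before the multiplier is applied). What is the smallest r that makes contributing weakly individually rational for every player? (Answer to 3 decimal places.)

With matching at rate r, one contributed unit becomes (1 + r) in the common-amenities fund and returns 3.4 × (1 + r) / 9 to the contributor.
Setting this equal to 1: 1 + r = 9/3.4 = 2.6471.
So the minimum matching rate is r = 2.6471 − 1 = 1.647.

1.647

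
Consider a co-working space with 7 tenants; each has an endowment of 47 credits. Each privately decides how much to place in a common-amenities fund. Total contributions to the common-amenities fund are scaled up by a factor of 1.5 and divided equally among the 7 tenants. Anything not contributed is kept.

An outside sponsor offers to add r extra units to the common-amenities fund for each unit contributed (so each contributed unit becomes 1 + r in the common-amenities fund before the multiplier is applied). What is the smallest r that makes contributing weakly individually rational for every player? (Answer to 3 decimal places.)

3.667

With matching at rate r, one contributed unit becomes (1 + r) in the common-amenities fund and returns 1.5 × (1 + r) / 7 to the contributor.
Setting this equal to 1: 1 + r = 7/1.5 = 4.6667.
So the minimum matching rate is r = 4.6667 − 1 = 3.667.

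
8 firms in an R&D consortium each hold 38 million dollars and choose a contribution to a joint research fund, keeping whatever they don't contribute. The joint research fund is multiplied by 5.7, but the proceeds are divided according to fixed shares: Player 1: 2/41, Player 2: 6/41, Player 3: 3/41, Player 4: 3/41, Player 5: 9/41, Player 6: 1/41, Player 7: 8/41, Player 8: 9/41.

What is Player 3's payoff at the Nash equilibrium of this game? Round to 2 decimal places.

85.55 million dollars

A player with share s gets back 5.7·s per unit contributed, so full contribution is dominant for anyone with s > 1/5.7 = 0.1754 and zero contribution is dominant for anyone below.
Player 5, Player 7 and Player 8 clear that bar, contributing 38 each; the remaining 5 contribute 0. Total contributed: 114.
Player 3 keeps 38 and receives 5.7 × 114 × 3/41 = 47.55 from the joint research fund, for a payoff of 85.55.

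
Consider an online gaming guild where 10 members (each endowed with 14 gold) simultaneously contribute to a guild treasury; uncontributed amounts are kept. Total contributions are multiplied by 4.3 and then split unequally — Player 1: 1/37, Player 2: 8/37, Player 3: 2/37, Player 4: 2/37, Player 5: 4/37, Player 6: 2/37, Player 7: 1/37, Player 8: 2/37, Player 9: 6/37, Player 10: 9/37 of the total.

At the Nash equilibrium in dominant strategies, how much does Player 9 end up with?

Each unit j contributes comes back to j as 4.3 × (j's share), so j prefers to contribute only if that share exceeds 1/4.3 = 0.2326; otherwise keeping the unit dominates.
Player 10 alone (share 9/37) is above the threshold, contributing 14; the remaining 9 contribute 0. Total contributed: 14.
Player 9 keeps 14 and receives 4.3 × 14 × 6/37 = 9.76 from the guild treasury, for a payoff of 23.76.

23.76 gold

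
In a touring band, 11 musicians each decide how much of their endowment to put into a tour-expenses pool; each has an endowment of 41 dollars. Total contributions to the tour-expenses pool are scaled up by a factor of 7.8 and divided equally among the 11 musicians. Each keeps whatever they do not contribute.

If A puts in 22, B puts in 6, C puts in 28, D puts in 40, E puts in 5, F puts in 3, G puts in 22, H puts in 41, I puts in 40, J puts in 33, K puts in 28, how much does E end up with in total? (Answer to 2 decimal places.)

226.04 dollars

Total contributed: 22 + 6 + 28 + 40 + 5 + 3 + 22 + 41 + 40 + 33 + 28 = 268.
Each receives 7.8 × 268 / 11 = 190.04 from the tour-expenses pool.
E keeps 41 − 5 = 36, so E's payoff is 36 + 190.04 = 226.04.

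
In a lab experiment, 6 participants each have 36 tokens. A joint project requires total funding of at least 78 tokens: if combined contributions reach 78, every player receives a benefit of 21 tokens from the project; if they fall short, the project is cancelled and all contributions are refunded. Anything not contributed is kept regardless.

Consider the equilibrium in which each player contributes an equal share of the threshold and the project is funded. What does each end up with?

44 tokens

Equal share of the threshold: 78/6 = 13.
At this profile no one gains by cutting their contribution: any cut drops the total below 78, the project is cancelled, contributions are refunded, and the deviator ends with 36, which is less than 36 − 13 + 21 = 44. Contributing more than 13 just wastes the excess. So contributing exactly 13 is a best response.
Each player's payoff: 36 − 13 + 21 = 44.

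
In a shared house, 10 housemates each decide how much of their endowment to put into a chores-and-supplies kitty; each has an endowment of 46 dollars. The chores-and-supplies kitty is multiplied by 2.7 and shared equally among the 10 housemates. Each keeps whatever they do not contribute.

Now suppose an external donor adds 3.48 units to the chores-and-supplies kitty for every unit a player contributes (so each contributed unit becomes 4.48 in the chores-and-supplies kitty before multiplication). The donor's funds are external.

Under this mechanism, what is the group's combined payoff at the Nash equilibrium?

5564.16 dollars

Under the mechanism each unit contributed yields 2.7 × 4.48 / 10 = 1.2096 back to its contributor per unit of net cost, which exceeds 1, making full contribution the dominant choice for everyone.
So the Nash equilibrium is full contribution by all 10; the group earns 2.7 × 4.48 × 460 = 5564.16.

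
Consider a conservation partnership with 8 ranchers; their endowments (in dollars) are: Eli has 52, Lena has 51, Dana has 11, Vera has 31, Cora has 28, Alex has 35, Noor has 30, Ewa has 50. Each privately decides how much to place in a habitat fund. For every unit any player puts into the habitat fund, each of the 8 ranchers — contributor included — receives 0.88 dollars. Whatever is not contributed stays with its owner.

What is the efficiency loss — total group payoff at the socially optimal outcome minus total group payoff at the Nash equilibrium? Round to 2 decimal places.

The private return per contributed unit is 0.88 < 1 for everyone, so the Nash equilibrium is zero contribution and the group total is Σ E_j = 52 + 51 + 11 + 31 + 28 + 35 + 30 + 50 = 288.
Each contributed unit returns 7.040 to the group, so the social optimum is full contribution by everyone: group total = 7.040 × 288 = 2027.52.
Efficiency loss = (7.040 − 1) × 288 = 1739.52.

1739.52 dollars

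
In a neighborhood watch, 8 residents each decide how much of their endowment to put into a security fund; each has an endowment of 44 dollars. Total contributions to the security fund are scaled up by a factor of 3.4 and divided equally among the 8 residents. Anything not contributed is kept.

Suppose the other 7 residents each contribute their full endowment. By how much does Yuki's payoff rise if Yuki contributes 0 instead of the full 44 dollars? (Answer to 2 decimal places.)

Switching from a contribution of 44 to 0 lets Yuki keep an extra 44 dollars, but lowers the security fund by 44, which costs Yuki their own share of that drop: 3.4/8 × 44 = 18.70.
Net gain = 44 − 18.70 = 25.30. The private return per contributed unit (0.4250) is below 1, so free-riding is indeed the best response regardless of what the others do.

25.30 dollars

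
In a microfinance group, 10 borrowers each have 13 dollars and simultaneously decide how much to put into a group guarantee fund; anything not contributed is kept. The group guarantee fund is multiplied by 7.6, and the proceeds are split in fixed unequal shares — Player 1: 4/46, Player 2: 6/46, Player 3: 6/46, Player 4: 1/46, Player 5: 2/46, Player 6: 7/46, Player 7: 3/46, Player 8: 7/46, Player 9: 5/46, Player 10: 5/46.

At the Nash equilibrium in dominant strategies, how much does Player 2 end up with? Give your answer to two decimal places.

A player with share s gets back 7.6·s per unit contributed, so full contribution is dominant for anyone with s > 1/7.6 = 0.1316 and zero contribution is dominant for anyone below.
Player 6 and Player 8 clear that bar, contributing 13 each; the remaining 8 contribute 0. Total contributed: 26.
Player 2 keeps 13 and receives 7.6 × 26 × 6/46 = 25.77 from the group guarantee fund, for a payoff of 38.77.

38.77 dollars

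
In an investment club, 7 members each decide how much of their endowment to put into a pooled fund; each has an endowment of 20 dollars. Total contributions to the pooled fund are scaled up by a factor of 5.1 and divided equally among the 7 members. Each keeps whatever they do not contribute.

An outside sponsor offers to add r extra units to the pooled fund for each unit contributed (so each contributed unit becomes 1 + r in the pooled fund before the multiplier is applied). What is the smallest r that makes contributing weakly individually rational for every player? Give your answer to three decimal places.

0.373

With matching at rate r, one contributed unit becomes (1 + r) in the pooled fund and returns 5.1 × (1 + r) / 7 to the contributor.
Setting this equal to 1: 1 + r = 7/5.1 = 1.3725.
So the minimum matching rate is r = 1.3725 − 1 = 0.373.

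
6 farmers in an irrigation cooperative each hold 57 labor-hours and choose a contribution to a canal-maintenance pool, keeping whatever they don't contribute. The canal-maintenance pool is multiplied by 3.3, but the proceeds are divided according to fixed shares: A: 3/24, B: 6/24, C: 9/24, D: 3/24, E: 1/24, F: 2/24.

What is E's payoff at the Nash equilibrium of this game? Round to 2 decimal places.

64.84 labor-hours

For player j, contributing a unit is worthwhile iff 3.3 × (j's share) ≥ 1, i.e. iff j's share is at least 0.3030.
The only share above 0.3030 is C's 9/24, contributing 57; the remaining 5 contribute 0. Total contributed: 57.
E keeps 57 and receives 3.3 × 57 × 1/24 = 7.84 from the canal-maintenance pool, for a payoff of 64.84.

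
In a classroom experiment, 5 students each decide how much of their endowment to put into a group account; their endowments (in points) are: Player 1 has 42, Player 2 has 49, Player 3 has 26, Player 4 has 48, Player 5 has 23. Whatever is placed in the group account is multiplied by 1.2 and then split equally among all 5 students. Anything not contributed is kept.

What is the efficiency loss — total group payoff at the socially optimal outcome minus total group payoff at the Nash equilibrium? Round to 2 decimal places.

37.60 points

The private return per contributed unit is 1.2/5 = 0.2400 < 1 for every player regardless of endowment, so the Nash equilibrium is zero contribution and the group total is Σ E_j = 42 + 49 + 26 + 48 + 23 = 188.
Each contributed unit returns 1.200 to the group, so the social optimum is full contribution by everyone: group total = 1.200 × 188 = 225.60.
Efficiency loss = (1.200 − 1) × 188 = 37.60.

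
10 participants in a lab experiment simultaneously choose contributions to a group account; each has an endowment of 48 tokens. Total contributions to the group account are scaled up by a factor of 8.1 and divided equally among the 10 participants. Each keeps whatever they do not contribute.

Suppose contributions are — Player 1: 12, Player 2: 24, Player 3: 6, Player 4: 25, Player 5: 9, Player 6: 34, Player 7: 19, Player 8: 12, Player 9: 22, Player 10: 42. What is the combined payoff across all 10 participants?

1935.50 tokens

Total contributed: 12 + 24 + 6 + 25 + 9 + 34 + 19 + 12 + 22 + 42 = 205; total kept: 10 × 48 − 205 = 275.
The group account pays out 8.1 × 205 = 1660.50 in aggregate.
Group total = 275 + 1660.50 = 1935.50.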